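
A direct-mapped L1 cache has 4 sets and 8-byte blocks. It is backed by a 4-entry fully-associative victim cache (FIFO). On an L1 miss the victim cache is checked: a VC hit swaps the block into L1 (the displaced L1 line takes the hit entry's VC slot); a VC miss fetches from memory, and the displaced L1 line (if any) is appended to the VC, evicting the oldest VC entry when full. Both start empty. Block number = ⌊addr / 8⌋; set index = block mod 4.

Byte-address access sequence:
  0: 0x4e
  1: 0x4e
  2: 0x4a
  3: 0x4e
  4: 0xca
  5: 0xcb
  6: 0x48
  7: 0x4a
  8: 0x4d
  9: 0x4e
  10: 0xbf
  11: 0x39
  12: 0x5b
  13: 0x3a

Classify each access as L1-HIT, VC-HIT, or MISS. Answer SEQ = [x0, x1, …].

SEQ = [MISS, L1-HIT, L1-HIT, L1-HIT, MISS, L1-HIT, VC-HIT, L1-HIT, L1-HIT, L1-HIT, MISS, MISS, MISS, VC-HIT]

  [0] addr=0x4e blk=9 s=1: MISS | VC []
  [1] addr=0x4e blk=9 s=1: L1-HIT | VC []
  [2] addr=0x4a blk=9 s=1: L1-HIT | VC []
  [3] addr=0x4e blk=9 s=1: L1-HIT | VC []
  [4] addr=0xca blk=25 s=1: MISS | VC [9]
  [5] addr=0xcb blk=25 s=1: L1-HIT | VC [9]
  [6] addr=0x48 blk=9 s=1: VC-HIT | VC [25]
  [7] addr=0x4a blk=9 s=1: L1-HIT | VC [25]
  [8] addr=0x4d blk=9 s=1: L1-HIT | VC [25]
  [9] addr=0x4e blk=9 s=1: L1-HIT | VC [25]
  [10] addr=0xbf blk=23 s=3: MISS | VC [25]
  [11] addr=0x39 blk=7 s=3: MISS | VC [25, 23]
  [12] addr=0x5b blk=11 s=3: MISS | VC [25, 23, 7]
  [13] addr=0x3a blk=7 s=3: VC-HIT | VC [25, 23, 11]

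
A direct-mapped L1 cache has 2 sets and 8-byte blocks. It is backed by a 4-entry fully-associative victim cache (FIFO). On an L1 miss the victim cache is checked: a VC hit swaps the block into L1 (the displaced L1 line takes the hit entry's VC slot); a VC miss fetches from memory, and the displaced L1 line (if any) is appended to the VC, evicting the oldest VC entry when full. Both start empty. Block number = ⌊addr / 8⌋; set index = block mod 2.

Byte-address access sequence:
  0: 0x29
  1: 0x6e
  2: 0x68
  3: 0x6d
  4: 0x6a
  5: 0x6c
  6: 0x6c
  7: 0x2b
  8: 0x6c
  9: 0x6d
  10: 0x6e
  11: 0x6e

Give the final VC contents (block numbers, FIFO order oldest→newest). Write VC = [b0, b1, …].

0: 0x29 (blk 5, set 1) → MISS  vc=[]
1: 0x6e (blk 13, set 1) → MISS  vc=[5]
2: 0x68 (blk 13, set 1) → L1-HIT  vc=[5]
3: 0x6d (blk 13, set 1) → L1-HIT  vc=[5]
4: 0x6a (blk 13, set 1) → L1-HIT  vc=[5]
5: 0x6c (blk 13, set 1) → L1-HIT  vc=[5]
6: 0x6c (blk 13, set 1) → L1-HIT  vc=[5]
7: 0x2b (blk 5, set 1) → VC-HIT  vc=[13]
8: 0x6c (blk 13, set 1) → VC-HIT  vc=[5]
9: 0x6d (blk 13, set 1) → L1-HIT  vc=[5]
10: 0x6e (blk 13, set 1) → L1-HIT  vc=[5]
11: 0x6e (blk 13, set 1) → L1-HIT  vc=[5]

VC = [5]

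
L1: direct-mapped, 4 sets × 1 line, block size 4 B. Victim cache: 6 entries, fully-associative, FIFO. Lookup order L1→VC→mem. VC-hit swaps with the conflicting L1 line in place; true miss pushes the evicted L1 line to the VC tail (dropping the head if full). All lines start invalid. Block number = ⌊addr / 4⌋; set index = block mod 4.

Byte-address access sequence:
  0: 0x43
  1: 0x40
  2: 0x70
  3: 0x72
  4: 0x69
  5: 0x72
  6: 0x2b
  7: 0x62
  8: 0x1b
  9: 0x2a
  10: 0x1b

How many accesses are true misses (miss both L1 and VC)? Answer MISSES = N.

MISSES = 6

  [0] addr=0x43 blk=16 s=0: MISS | VC []
  [1] addr=0x40 blk=16 s=0: L1-HIT | VC []
  [2] addr=0x70 blk=28 s=0: MISS | VC [16]
  [3] addr=0x72 blk=28 s=0: L1-HIT | VC [16]
  [4] addr=0x69 blk=26 s=2: MISS | VC [16]
  [5] addr=0x72 blk=28 s=0: L1-HIT | VC [16]
  [6] addr=0x2b blk=10 s=2: MISS | VC [16, 26]
  [7] addr=0x62 blk=24 s=0: MISS | VC [16, 26, 28]
  [8] addr=0x1b blk=6 s=2: MISS | VC [16, 26, 28, 10]
  [9] addr=0x2a blk=10 s=2: VC-HIT | VC [16, 26, 28, 6]
  [10] addr=0x1b blk=6 s=2: VC-HIT | VC [16, 26, 28, 10]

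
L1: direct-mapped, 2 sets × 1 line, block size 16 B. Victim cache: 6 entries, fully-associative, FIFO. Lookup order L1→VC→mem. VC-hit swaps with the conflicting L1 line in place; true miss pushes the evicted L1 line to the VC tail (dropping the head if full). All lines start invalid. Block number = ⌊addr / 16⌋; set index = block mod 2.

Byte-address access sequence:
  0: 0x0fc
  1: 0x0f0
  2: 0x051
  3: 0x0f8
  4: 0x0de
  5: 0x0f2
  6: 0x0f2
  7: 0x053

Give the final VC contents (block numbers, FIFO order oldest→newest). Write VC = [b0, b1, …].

#0 0xfc→b15/s1 MISS; vc=[]
#1 0xf0→b15/s1 L1-HIT; vc=[]
#2 0x51→b5/s1 MISS; vc=[15]
#3 0xf8→b15/s1 VC-HIT; vc=[5]
#4 0xde→b13/s1 MISS; vc=[5,15]
#5 0xf2→b15/s1 VC-HIT; vc=[5,13]
#6 0xf2→b15/s1 L1-HIT; vc=[5,13]
#7 0x53→b5/s1 VC-HIT; vc=[15,13]

VC = [15, 13]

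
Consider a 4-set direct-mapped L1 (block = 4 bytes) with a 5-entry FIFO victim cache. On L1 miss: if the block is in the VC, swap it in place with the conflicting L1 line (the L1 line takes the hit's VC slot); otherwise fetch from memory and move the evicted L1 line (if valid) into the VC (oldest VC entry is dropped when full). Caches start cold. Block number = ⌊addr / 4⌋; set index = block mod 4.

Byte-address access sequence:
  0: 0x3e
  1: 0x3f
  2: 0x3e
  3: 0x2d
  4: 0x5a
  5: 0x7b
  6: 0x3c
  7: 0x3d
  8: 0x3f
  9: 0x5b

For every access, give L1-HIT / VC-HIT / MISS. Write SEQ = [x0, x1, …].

SEQ = [MISS, L1-HIT, L1-HIT, MISS, MISS, MISS, VC-HIT, L1-HIT, L1-HIT, VC-HIT]

#0 0x3e→b15/s3 MISS; vc=[]
#1 0x3f→b15/s3 L1-HIT; vc=[]
#2 0x3e→b15/s3 L1-HIT; vc=[]
#3 0x2d→b11/s3 MISS; vc=[15]
#4 0x5a→b22/s2 MISS; vc=[15]
#5 0x7b→b30/s2 MISS; vc=[15,22]
#6 0x3c→b15/s3 VC-HIT; vc=[11,22]
#7 0x3d→b15/s3 L1-HIT; vc=[11,22]
#8 0x3f→b15/s3 L1-HIT; vc=[11,22]
#9 0x5b→b22/s2 VC-HIT; vc=[11,30]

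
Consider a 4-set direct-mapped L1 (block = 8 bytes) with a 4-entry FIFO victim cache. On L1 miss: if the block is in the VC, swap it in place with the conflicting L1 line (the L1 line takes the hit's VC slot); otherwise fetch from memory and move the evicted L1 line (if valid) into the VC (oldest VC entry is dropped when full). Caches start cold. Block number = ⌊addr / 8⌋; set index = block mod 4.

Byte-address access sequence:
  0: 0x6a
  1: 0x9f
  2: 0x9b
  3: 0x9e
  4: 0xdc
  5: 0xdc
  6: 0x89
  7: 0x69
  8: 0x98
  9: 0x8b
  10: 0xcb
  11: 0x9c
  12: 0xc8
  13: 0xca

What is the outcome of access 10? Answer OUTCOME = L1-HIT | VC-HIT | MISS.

0: 0x6a (blk 13, set 1) → MISS  vc=[]
1: 0x9f (blk 19, set 3) → MISS  vc=[]
2: 0x9b (blk 19, set 3) → L1-HIT  vc=[]
3: 0x9e (blk 19, set 3) → L1-HIT  vc=[]
4: 0xdc (blk 27, set 3) → MISS  vc=[19]
5: 0xdc (blk 27, set 3) → L1-HIT  vc=[19]
6: 0x89 (blk 17, set 1) → MISS  vc=[19, 13]
7: 0x69 (blk 13, set 1) → VC-HIT  vc=[19, 17]
8: 0x98 (blk 19, set 3) → VC-HIT  vc=[27, 17]
9: 0x8b (blk 17, set 1) → VC-HIT  vc=[27, 13]
10: 0xcb (blk 25, set 1) → MISS  vc=[27, 13, 17]
11: 0x9c (blk 19, set 3) → L1-HIT  vc=[27, 13, 17]
12: 0xc8 (blk 25, set 1) → L1-HIT  vc=[27, 13, 17]
13: 0xca (blk 25, set 1) → L1-HIT  vc=[27, 13, 17]

OUTCOME = MISS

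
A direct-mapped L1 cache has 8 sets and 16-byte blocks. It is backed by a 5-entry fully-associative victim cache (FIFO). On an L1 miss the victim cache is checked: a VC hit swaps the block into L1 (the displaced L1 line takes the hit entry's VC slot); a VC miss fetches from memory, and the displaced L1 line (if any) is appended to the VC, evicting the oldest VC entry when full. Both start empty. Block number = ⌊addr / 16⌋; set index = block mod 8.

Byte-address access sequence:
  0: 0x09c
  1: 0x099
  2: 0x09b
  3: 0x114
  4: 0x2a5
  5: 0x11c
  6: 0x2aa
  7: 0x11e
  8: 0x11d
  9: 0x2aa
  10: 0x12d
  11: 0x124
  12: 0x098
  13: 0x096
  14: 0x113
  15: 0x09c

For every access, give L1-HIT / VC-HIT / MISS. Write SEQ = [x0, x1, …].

0: 0x9c (blk 9, set 1) → MISS  vc=[]
1: 0x99 (blk 9, set 1) → L1-HIT  vc=[]
2: 0x9b (blk 9, set 1) → L1-HIT  vc=[]
3: 0x114 (blk 17, set 1) → MISS  vc=[9]
4: 0x2a5 (blk 42, set 2) → MISS  vc=[9]
5: 0x11c (blk 17, set 1) → L1-HIT  vc=[9]
6: 0x2aa (blk 42, set 2) → L1-HIT  vc=[9]
7: 0x11e (blk 17, set 1) → L1-HIT  vc=[9]
8: 0x11d (blk 17, set 1) → L1-HIT  vc=[9]
9: 0x2aa (blk 42, set 2) → L1-HIT  vc=[9]
10: 0x12d (blk 18, set 2) → MISS  vc=[9, 42]
11: 0x124 (blk 18, set 2) → L1-HIT  vc=[9, 42]
12: 0x98 (blk 9, set 1) → VC-HIT  vc=[17, 42]
13: 0x96 (blk 9, set 1) → L1-HIT  vc=[17, 42]
14: 0x113 (blk 17, set 1) → VC-HIT  vc=[9, 42]
15: 0x9c (blk 9, set 1) → VC-HIT  vc=[17, 42]

SEQ = [MISS, L1-HIT, L1-HIT, MISS, MISS, L1-HIT, L1-HIT, L1-HIT, L1-HIT, L1-HIT, MISS, L1-HIT, VC-HIT, L1-HIT, VC-HIT, VC-HIT]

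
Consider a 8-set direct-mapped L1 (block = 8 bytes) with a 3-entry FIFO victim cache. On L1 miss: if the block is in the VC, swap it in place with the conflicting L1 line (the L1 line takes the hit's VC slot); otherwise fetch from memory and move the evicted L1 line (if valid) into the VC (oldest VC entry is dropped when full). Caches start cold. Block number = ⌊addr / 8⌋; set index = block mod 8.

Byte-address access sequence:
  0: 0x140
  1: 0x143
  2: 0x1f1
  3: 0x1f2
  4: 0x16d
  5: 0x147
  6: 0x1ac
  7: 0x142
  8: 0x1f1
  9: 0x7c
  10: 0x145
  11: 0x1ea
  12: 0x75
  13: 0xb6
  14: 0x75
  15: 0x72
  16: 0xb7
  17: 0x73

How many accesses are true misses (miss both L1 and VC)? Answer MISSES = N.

MISSES = 8

  [0] addr=0x140 blk=40 s=0: MISS | VC []
  [1] addr=0x143 blk=40 s=0: L1-HIT | VC []
  [2] addr=0x1f1 blk=62 s=6: MISS | VC []
  [3] addr=0x1f2 blk=62 s=6: L1-HIT | VC []
  [4] addr=0x16d blk=45 s=5: MISS | VC []
  [5] addr=0x147 blk=40 s=0: L1-HIT | VC []
  [6] addr=0x1ac blk=53 s=5: MISS | VC [45]
  [7] addr=0x142 blk=40 s=0: L1-HIT | VC [45]
  [8] addr=0x1f1 blk=62 s=6: L1-HIT | VC [45]
  [9] addr=0x7c blk=15 s=7: MISS | VC [45]
  [10] addr=0x145 blk=40 s=0: L1-HIT | VC [45]
  [11] addr=0x1ea blk=61 s=5: MISS | VC [45, 53]
  [12] addr=0x75 blk=14 s=6: MISS | VC [45, 53, 62]
  [13] addr=0xb6 blk=22 s=6: MISS | VC [53, 62, 14]
  [14] addr=0x75 blk=14 s=6: VC-HIT | VC [53, 62, 22]
  [15] addr=0x72 blk=14 s=6: L1-HIT | VC [53, 62, 22]
  [16] addr=0xb7 blk=22 s=6: VC-HIT | VC [53, 62, 14]
  [17] addr=0x73 blk=14 s=6: VC-HIT | VC [53, 62, 22]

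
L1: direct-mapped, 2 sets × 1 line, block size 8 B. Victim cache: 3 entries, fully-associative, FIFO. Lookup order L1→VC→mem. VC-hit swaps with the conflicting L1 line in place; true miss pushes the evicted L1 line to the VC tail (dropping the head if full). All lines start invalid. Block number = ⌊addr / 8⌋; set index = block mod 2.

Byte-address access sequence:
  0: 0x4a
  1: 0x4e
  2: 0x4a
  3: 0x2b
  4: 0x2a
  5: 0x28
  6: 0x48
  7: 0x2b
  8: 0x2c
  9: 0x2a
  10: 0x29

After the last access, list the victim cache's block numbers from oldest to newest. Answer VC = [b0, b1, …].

VC = [9]

0: 0x4a (blk 9, set 1) → MISS  vc=[]
1: 0x4e (blk 9, set 1) → L1-HIT  vc=[]
2: 0x4a (blk 9, set 1) → L1-HIT  vc=[]
3: 0x2b (blk 5, set 1) → MISS  vc=[9]
4: 0x2a (blk 5, set 1) → L1-HIT  vc=[9]
5: 0x28 (blk 5, set 1) → L1-HIT  vc=[9]
6: 0x48 (blk 9, set 1) → VC-HIT  vc=[5]
7: 0x2b (blk 5, set 1) → VC-HIT  vc=[9]
8: 0x2c (blk 5, set 1) → L1-HIT  vc=[9]
9: 0x2a (blk 5, set 1) → L1-HIT  vc=[9]
10: 0x29 (blk 5, set 1) → L1-HIT  vc=[9]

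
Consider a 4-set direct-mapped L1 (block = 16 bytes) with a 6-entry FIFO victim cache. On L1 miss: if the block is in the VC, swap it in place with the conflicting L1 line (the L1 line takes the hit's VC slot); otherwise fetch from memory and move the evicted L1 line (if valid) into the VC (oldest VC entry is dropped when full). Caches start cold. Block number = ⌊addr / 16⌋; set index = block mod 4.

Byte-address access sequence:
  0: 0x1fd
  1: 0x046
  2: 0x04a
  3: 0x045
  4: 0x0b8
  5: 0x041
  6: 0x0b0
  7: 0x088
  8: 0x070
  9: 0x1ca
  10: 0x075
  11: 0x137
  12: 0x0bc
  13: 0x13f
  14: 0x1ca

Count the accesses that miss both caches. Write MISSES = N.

MISSES = 7

#0 0x1fd→b31/s3 MISS; vc=[]
#1 0x46→b4/s0 MISS; vc=[]
#2 0x4a→b4/s0 L1-HIT; vc=[]
#3 0x45→b4/s0 L1-HIT; vc=[]
#4 0xb8→b11/s3 MISS; vc=[31]
#5 0x41→b4/s0 L1-HIT; vc=[31]
#6 0xb0→b11/s3 L1-HIT; vc=[31]
#7 0x88→b8/s0 MISS; vc=[31,4]
#8 0x70→b7/s3 MISS; vc=[31,4,11]
#9 0x1ca→b28/s0 MISS; vc=[31,4,11,8]
#10 0x75→b7/s3 L1-HIT; vc=[31,4,11,8]
#11 0x137→b19/s3 MISS; vc=[31,4,11,8,7]
#12 0xbc→b11/s3 VC-HIT; vc=[31,4,19,8,7]
#13 0x13f→b19/s3 VC-HIT; vc=[31,4,11,8,7]
#14 0x1ca→b28/s0 L1-HIT; vc=[31,4,11,8,7]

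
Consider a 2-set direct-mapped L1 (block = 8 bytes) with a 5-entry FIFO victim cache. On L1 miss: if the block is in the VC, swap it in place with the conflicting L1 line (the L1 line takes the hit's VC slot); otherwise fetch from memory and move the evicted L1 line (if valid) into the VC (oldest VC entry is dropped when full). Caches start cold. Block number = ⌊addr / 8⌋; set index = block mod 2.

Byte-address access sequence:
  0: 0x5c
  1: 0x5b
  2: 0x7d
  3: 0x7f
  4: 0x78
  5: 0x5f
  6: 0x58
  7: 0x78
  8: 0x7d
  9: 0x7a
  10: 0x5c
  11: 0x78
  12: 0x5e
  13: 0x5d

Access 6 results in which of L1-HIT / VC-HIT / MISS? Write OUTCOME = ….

OUTCOME = L1-HIT

  [0] addr=0x5c blk=11 s=1: MISS | VC []
  [1] addr=0x5b blk=11 s=1: L1-HIT | VC []
  [2] addr=0x7d blk=15 s=1: MISS | VC [11]
  [3] addr=0x7f blk=15 s=1: L1-HIT | VC [11]
  [4] addr=0x78 blk=15 s=1: L1-HIT | VC [11]
  [5] addr=0x5f blk=11 s=1: VC-HIT | VC [15]
  [6] addr=0x58 blk=11 s=1: L1-HIT | VC [15]
  [7] addr=0x78 blk=15 s=1: VC-HIT | VC [11]
  [8] addr=0x7d blk=15 s=1: L1-HIT | VC [11]
  [9] addr=0x7a blk=15 s=1: L1-HIT | VC [11]
  [10] addr=0x5c blk=11 s=1: VC-HIT | VC [15]
  [11] addr=0x78 blk=15 s=1: VC-HIT | VC [11]
  [12] addr=0x5e blk=11 s=1: VC-HIT | VC [15]
  [13] addr=0x5d blk=11 s=1: L1-HIT | VC [15]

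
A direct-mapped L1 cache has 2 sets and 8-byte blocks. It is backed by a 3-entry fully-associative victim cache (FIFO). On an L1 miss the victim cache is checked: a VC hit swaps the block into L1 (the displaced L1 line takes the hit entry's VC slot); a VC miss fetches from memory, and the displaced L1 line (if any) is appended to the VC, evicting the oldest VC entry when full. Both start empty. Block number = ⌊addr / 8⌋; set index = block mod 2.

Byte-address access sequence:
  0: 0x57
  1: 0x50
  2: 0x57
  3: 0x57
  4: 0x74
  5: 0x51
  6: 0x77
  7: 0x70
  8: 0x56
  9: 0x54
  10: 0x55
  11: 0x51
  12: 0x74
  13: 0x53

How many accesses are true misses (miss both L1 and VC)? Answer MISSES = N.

#0 0x57→b10/s0 MISS; vc=[]
#1 0x50→b10/s0 L1-HIT; vc=[]
#2 0x57→b10/s0 L1-HIT; vc=[]
#3 0x57→b10/s0 L1-HIT; vc=[]
#4 0x74→b14/s0 MISS; vc=[10]
#5 0x51→b10/s0 VC-HIT; vc=[14]
#6 0x77→b14/s0 VC-HIT; vc=[10]
#7 0x70→b14/s0 L1-HIT; vc=[10]
#8 0x56→b10/s0 VC-HIT; vc=[14]
#9 0x54→b10/s0 L1-HIT; vc=[14]
#10 0x55→b10/s0 L1-HIT; vc=[14]
#11 0x51→b10/s0 L1-HIT; vc=[14]
#12 0x74→b14/s0 VC-HIT; vc=[10]
#13 0x53→b10/s0 VC-HIT; vc=[14]

MISSES = 2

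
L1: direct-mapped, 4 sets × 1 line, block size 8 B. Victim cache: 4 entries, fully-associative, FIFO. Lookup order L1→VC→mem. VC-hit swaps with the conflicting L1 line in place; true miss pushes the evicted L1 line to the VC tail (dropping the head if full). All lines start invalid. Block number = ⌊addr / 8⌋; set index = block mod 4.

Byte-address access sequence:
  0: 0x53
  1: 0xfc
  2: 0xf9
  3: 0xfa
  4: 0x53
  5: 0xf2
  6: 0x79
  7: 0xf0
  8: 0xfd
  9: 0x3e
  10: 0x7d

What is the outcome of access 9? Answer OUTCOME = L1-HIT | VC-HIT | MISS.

#0 0x53→b10/s2 MISS; vc=[]
#1 0xfc→b31/s3 MISS; vc=[]
#2 0xf9→b31/s3 L1-HIT; vc=[]
#3 0xfa→b31/s3 L1-HIT; vc=[]
#4 0x53→b10/s2 L1-HIT; vc=[]
#5 0xf2→b30/s2 MISS; vc=[10]
#6 0x79→b15/s3 MISS; vc=[10,31]
#7 0xf0→b30/s2 L1-HIT; vc=[10,31]
#8 0xfd→b31/s3 VC-HIT; vc=[10,15]
#9 0x3e→b7/s3 MISS; vc=[10,15,31]
#10 0x7d→b15/s3 VC-HIT; vc=[10,7,31]

OUTCOME = MISS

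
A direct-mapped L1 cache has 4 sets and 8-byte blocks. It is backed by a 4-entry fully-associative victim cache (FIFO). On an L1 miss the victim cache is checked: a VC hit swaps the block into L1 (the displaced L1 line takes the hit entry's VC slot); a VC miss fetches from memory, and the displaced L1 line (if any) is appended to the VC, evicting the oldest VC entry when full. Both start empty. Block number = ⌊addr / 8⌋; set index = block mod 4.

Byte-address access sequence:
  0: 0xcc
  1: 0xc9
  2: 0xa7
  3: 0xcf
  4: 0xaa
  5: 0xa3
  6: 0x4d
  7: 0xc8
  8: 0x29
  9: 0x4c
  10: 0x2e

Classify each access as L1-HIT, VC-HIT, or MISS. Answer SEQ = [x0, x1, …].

SEQ = [MISS, L1-HIT, MISS, L1-HIT, MISS, L1-HIT, MISS, VC-HIT, MISS, VC-HIT, VC-HIT]

0: 0xcc (blk 25, set 1) → MISS  vc=[]
1: 0xc9 (blk 25, set 1) → L1-HIT  vc=[]
2: 0xa7 (blk 20, set 0) → MISS  vc=[]
3: 0xcf (blk 25, set 1) → L1-HIT  vc=[]
4: 0xaa (blk 21, set 1) → MISS  vc=[25]
5: 0xa3 (blk 20, set 0) → L1-HIT  vc=[25]
6: 0x4d (blk 9, set 1) → MISS  vc=[25, 21]
7: 0xc8 (blk 25, set 1) → VC-HIT  vc=[9, 21]
8: 0x29 (blk 5, set 1) → MISS  vc=[9, 21, 25]
9: 0x4c (blk 9, set 1) → VC-HIT  vc=[5, 21, 25]
10: 0x2e (blk 5, set 1) → VC-HIT  vc=[9, 21, 25]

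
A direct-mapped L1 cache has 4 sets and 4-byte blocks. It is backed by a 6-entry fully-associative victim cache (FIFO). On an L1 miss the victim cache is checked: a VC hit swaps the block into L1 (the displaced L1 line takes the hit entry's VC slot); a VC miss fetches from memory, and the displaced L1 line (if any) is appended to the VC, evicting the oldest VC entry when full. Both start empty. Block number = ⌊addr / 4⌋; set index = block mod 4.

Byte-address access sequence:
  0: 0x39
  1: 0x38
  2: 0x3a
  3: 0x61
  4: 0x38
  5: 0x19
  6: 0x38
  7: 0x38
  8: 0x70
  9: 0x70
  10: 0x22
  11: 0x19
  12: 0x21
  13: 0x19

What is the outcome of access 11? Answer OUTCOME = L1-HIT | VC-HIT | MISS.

  [0] addr=0x39 blk=14 s=2: MISS | VC []
  [1] addr=0x38 blk=14 s=2: L1-HIT | VC []
  [2] addr=0x3a blk=14 s=2: L1-HIT | VC []
  [3] addr=0x61 blk=24 s=0: MISS | VC []
  [4] addr=0x38 blk=14 s=2: L1-HIT | VC []
  [5] addr=0x19 blk=6 s=2: MISS | VC [14]
  [6] addr=0x38 blk=14 s=2: VC-HIT | VC [6]
  [7] addr=0x38 blk=14 s=2: L1-HIT | VC [6]
  [8] addr=0x70 blk=28 s=0: MISS | VC [6, 24]
  [9] addr=0x70 blk=28 s=0: L1-HIT | VC [6, 24]
  [10] addr=0x22 blk=8 s=0: MISS | VC [6, 24, 28]
  [11] addr=0x19 blk=6 s=2: VC-HIT | VC [14, 24, 28]
  [12] addr=0x21 blk=8 s=0: L1-HIT | VC [14, 24, 28]
  [13] addr=0x19 blk=6 s=2: L1-HIT | VC [14, 24, 28]

OUTCOME = VC-HIT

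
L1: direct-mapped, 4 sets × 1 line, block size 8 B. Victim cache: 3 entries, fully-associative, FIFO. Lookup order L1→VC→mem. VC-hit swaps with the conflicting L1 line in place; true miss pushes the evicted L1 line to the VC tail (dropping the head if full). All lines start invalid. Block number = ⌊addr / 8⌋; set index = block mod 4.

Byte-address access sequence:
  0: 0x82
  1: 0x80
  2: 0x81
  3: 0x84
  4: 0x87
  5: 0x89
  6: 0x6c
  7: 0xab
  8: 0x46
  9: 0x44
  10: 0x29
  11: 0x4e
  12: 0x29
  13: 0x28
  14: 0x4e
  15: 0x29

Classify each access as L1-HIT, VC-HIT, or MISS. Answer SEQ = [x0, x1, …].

SEQ = [MISS, L1-HIT, L1-HIT, L1-HIT, L1-HIT, MISS, MISS, MISS, MISS, L1-HIT, MISS, MISS, VC-HIT, L1-HIT, VC-HIT, VC-HIT]

  [0] addr=0x82 blk=16 s=0: MISS | VC []
  [1] addr=0x80 blk=16 s=0: L1-HIT | VC []
  [2] addr=0x81 blk=16 s=0: L1-HIT | VC []
  [3] addr=0x84 blk=16 s=0: L1-HIT | VC []
  [4] addr=0x87 blk=16 s=0: L1-HIT | VC []
  [5] addr=0x89 blk=17 s=1: MISS | VC []
  [6] addr=0x6c blk=13 s=1: MISS | VC [17]
  [7] addr=0xab blk=21 s=1: MISS | VC [17, 13]
  [8] addr=0x46 blk=8 s=0: MISS | VC [17, 13, 16]
  [9] addr=0x44 blk=8 s=0: L1-HIT | VC [17, 13, 16]
  [10] addr=0x29 blk=5 s=1: MISS | VC [13, 16, 21]
  [11] addr=0x4e blk=9 s=1: MISS | VC [16, 21, 5]
  [12] addr=0x29 blk=5 s=1: VC-HIT | VC [16, 21, 9]
  [13] addr=0x28 blk=5 s=1: L1-HIT | VC [16, 21, 9]
  [14] addr=0x4e blk=9 s=1: VC-HIT | VC [16, 21, 5]
  [15] addr=0x29 blk=5 s=1: VC-HIT | VC [16, 21, 9]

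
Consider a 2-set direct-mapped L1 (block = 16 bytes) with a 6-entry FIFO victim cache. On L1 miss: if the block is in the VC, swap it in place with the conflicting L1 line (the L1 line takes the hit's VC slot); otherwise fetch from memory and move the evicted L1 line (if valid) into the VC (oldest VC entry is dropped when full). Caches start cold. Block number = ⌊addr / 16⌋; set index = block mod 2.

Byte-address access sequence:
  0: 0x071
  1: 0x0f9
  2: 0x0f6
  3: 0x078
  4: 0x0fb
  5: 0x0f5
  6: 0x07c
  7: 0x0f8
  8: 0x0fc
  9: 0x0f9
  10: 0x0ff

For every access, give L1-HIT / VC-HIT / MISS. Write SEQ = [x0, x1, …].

#0 0x71→b7/s1 MISS; vc=[]
#1 0xf9→b15/s1 MISS; vc=[7]
#2 0xf6→b15/s1 L1-HIT; vc=[7]
#3 0x78→b7/s1 VC-HIT; vc=[15]
#4 0xfb→b15/s1 VC-HIT; vc=[7]
#5 0xf5→b15/s1 L1-HIT; vc=[7]
#6 0x7c→b7/s1 VC-HIT; vc=[15]
#7 0xf8→b15/s1 VC-HIT; vc=[7]
#8 0xfc→b15/s1 L1-HIT; vc=[7]
#9 0xf9→b15/s1 L1-HIT; vc=[7]
#10 0xff→b15/s1 L1-HIT; vc=[7]

SEQ = [MISS, MISS, L1-HIT, VC-HIT, VC-HIT, L1-HIT, VC-HIT, VC-HIT, L1-HIT, L1-HIT, L1-HIT]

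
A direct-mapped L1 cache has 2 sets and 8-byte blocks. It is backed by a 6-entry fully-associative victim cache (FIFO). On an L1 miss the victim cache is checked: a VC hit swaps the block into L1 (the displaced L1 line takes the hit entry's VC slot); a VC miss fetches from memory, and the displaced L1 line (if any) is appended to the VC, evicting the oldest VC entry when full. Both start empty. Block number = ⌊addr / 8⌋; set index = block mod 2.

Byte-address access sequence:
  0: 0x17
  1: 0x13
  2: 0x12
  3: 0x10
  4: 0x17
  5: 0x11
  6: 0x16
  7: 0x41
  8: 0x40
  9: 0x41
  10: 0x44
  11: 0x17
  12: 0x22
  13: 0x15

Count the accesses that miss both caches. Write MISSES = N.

MISSES = 3

  [0] addr=0x17 blk=2 s=0: MISS | VC []
  [1] addr=0x13 blk=2 s=0: L1-HIT | VC []
  [2] addr=0x12 blk=2 s=0: L1-HIT | VC []
  [3] addr=0x10 blk=2 s=0: L1-HIT | VC []
  [4] addr=0x17 blk=2 s=0: L1-HIT | VC []
  [5] addr=0x11 blk=2 s=0: L1-HIT | VC []
  [6] addr=0x16 blk=2 s=0: L1-HIT | VC []
  [7] addr=0x41 blk=8 s=0: MISS | VC [2]
  [8] addr=0x40 blk=8 s=0: L1-HIT | VC [2]
  [9] addr=0x41 blk=8 s=0: L1-HIT | VC [2]
  [10] addr=0x44 blk=8 s=0: L1-HIT | VC [2]
  [11] addr=0x17 blk=2 s=0: VC-HIT | VC [8]
  [12] addr=0x22 blk=4 s=0: MISS | VC [8, 2]
  [13] addr=0x15 blk=2 s=0: VC-HIT | VC [8, 4]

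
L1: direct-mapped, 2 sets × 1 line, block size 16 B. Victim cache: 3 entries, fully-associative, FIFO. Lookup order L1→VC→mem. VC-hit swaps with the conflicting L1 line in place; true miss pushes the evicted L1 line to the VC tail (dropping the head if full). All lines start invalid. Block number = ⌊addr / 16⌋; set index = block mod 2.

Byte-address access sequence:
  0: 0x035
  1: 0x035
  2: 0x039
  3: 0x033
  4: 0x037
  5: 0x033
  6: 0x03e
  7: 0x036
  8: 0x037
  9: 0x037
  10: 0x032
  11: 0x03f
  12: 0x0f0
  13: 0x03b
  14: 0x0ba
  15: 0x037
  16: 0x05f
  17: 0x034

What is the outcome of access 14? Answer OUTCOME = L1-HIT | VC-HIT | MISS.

OUTCOME = MISS

0: 0x35 (blk 3, set 1) → MISS  vc=[]
1: 0x35 (blk 3, set 1) → L1-HIT  vc=[]
2: 0x39 (blk 3, set 1) → L1-HIT  vc=[]
3: 0x33 (blk 3, set 1) → L1-HIT  vc=[]
4: 0x37 (blk 3, set 1) → L1-HIT  vc=[]
5: 0x33 (blk 3, set 1) → L1-HIT  vc=[]
6: 0x3e (blk 3, set 1) → L1-HIT  vc=[]
7: 0x36 (blk 3, set 1) → L1-HIT  vc=[]
8: 0x37 (blk 3, set 1) → L1-HIT  vc=[]
9: 0x37 (blk 3, set 1) → L1-HIT  vc=[]
10: 0x32 (blk 3, set 1) → L1-HIT  vc=[]
11: 0x3f (blk 3, set 1) → L1-HIT  vc=[]
12: 0xf0 (blk 15, set 1) → MISS  vc=[3]
13: 0x3b (blk 3, set 1) → VC-HIT  vc=[15]
14: 0xba (blk 11, set 1) → MISS  vc=[15, 3]
15: 0x37 (blk 3, set 1) → VC-HIT  vc=[15, 11]
16: 0x5f (blk 5, set 1) → MISS  vc=[15, 11, 3]
17: 0x34 (blk 3, set 1) → VC-HIT  vc=[15, 11, 5]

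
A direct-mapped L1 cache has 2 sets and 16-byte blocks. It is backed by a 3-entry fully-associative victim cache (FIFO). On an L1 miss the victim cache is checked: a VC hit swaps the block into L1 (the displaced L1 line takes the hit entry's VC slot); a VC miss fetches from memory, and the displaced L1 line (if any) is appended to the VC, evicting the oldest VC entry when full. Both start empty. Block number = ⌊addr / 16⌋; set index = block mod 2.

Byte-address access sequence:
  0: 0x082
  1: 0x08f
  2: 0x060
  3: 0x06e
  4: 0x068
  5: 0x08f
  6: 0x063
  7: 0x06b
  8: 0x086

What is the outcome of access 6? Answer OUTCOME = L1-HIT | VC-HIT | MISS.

OUTCOME = VC-HIT

  [0] addr=0x82 blk=8 s=0: MISS | VC []
  [1] addr=0x8f blk=8 s=0: L1-HIT | VC []
  [2] addr=0x60 blk=6 s=0: MISS | VC [8]
  [3] addr=0x6e blk=6 s=0: L1-HIT | VC [8]
  [4] addr=0x68 blk=6 s=0: L1-HIT | VC [8]
  [5] addr=0x8f blk=8 s=0: VC-HIT | VC [6]
  [6] addr=0x63 blk=6 s=0: VC-HIT | VC [8]
  [7] addr=0x6b blk=6 s=0: L1-HIT | VC [8]
  [8] addr=0x86 blk=8 s=0: VC-HIT | VC [6]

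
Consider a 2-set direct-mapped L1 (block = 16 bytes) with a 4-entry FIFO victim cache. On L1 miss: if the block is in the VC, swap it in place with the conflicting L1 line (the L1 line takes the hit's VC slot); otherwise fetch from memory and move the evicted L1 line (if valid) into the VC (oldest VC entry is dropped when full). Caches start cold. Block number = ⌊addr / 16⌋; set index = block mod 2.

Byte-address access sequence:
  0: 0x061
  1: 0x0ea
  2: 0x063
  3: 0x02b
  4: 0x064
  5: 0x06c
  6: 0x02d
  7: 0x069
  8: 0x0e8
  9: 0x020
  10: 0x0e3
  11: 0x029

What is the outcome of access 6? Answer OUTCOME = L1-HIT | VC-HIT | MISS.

OUTCOME = VC-HIT

0: 0x61 (blk 6, set 0) → MISS  vc=[]
1: 0xea (blk 14, set 0) → MISS  vc=[6]
2: 0x63 (blk 6, set 0) → VC-HIT  vc=[14]
3: 0x2b (blk 2, set 0) → MISS  vc=[14, 6]
4: 0x64 (blk 6, set 0) → VC-HIT  vc=[14, 2]
5: 0x6c (blk 6, set 0) → L1-HIT  vc=[14, 2]
6: 0x2d (blk 2, set 0) → VC-HIT  vc=[14, 6]
7: 0x69 (blk 6, set 0) → VC-HIT  vc=[14, 2]
8: 0xe8 (blk 14, set 0) → VC-HIT  vc=[6, 2]
9: 0x20 (blk 2, set 0) → VC-HIT  vc=[6, 14]
10: 0xe3 (blk 14, set 0) → VC-HIT  vc=[6, 2]
11: 0x29 (blk 2, set 0) → VC-HIT  vc=[6, 14]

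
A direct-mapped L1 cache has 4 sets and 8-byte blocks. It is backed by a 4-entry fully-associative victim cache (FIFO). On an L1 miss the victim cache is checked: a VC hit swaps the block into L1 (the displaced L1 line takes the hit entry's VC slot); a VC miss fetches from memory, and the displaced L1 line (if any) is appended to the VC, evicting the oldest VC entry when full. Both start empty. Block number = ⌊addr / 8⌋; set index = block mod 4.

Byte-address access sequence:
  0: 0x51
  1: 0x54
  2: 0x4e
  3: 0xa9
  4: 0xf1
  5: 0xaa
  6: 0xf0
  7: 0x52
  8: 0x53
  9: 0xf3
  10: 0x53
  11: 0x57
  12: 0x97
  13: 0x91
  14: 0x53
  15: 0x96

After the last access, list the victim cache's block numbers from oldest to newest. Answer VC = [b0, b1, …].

  [0] addr=0x51 blk=10 s=2: MISS | VC []
  [1] addr=0x54 blk=10 s=2: L1-HIT | VC []
  [2] addr=0x4e blk=9 s=1: MISS | VC []
  [3] addr=0xa9 blk=21 s=1: MISS | VC [9]
  [4] addr=0xf1 blk=30 s=2: MISS | VC [9, 10]
  [5] addr=0xaa blk=21 s=1: L1-HIT | VC [9, 10]
  [6] addr=0xf0 blk=30 s=2: L1-HIT | VC [9, 10]
  [7] addr=0x52 blk=10 s=2: VC-HIT | VC [9, 30]
  [8] addr=0x53 blk=10 s=2: L1-HIT | VC [9, 30]
  [9] addr=0xf3 blk=30 s=2: VC-HIT | VC [9, 10]
  [10] addr=0x53 blk=10 s=2: VC-HIT | VC [9, 30]
  [11] addr=0x57 blk=10 s=2: L1-HIT | VC [9, 30]
  [12] addr=0x97 blk=18 s=2: MISS | VC [9, 30, 10]
  [13] addr=0x91 blk=18 s=2: L1-HIT | VC [9, 30, 10]
  [14] addr=0x53 blk=10 s=2: VC-HIT | VC [9, 30, 18]
  [15] addr=0x96 blk=18 s=2: VC-HIT | VC [9, 30, 10]

VC = [9, 30, 10]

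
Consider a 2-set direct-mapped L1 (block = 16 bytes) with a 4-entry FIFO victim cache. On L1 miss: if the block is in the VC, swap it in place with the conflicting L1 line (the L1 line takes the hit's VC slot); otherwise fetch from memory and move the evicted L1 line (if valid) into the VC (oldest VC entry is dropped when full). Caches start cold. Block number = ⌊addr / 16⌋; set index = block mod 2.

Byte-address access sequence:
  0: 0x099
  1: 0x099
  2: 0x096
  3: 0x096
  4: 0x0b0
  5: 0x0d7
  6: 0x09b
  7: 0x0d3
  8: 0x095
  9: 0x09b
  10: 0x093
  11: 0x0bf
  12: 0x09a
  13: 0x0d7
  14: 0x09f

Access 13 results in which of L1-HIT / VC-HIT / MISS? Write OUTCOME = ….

OUTCOME = VC-HIT

0: 0x99 (blk 9, set 1) → MISS  vc=[]
1: 0x99 (blk 9, set 1) → L1-HIT  vc=[]
2: 0x96 (blk 9, set 1) → L1-HIT  vc=[]
3: 0x96 (blk 9, set 1) → L1-HIT  vc=[]
4: 0xb0 (blk 11, set 1) → MISS  vc=[9]
5: 0xd7 (blk 13, set 1) → MISS  vc=[9, 11]
6: 0x9b (blk 9, set 1) → VC-HIT  vc=[13, 11]
7: 0xd3 (blk 13, set 1) → VC-HIT  vc=[9, 11]
8: 0x95 (blk 9, set 1) → VC-HIT  vc=[13, 11]
9: 0x9b (blk 9, set 1) → L1-HIT  vc=[13, 11]
10: 0x93 (blk 9, set 1) → L1-HIT  vc=[13, 11]
11: 0xbf (blk 11, set 1) → VC-HIT  vc=[13, 9]
12: 0x9a (blk 9, set 1) → VC-HIT  vc=[13, 11]
13: 0xd7 (blk 13, set 1) → VC-HIT  vc=[9, 11]
14: 0x9f (blk 9, set 1) → VC-HIT  vc=[13, 11]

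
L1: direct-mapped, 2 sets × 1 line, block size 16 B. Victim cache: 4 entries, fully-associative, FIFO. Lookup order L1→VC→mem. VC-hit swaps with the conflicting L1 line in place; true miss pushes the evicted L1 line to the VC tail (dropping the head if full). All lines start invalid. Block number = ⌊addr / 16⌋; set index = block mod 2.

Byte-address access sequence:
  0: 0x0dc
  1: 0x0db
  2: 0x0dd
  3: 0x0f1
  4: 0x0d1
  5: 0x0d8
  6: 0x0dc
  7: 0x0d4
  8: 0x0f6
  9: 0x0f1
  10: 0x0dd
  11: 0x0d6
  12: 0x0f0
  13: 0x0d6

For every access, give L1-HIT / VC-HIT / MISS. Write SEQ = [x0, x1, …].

  [0] addr=0xdc blk=13 s=1: MISS | VC []
  [1] addr=0xdb blk=13 s=1: L1-HIT | VC []
  [2] addr=0xdd blk=13 s=1: L1-HIT | VC []
  [3] addr=0xf1 blk=15 s=1: MISS | VC [13]
  [4] addr=0xd1 blk=13 s=1: VC-HIT | VC [15]
  [5] addr=0xd8 blk=13 s=1: L1-HIT | VC [15]
  [6] addr=0xdc blk=13 s=1: L1-HIT | VC [15]
  [7] addr=0xd4 blk=13 s=1: L1-HIT | VC [15]
  [8] addr=0xf6 blk=15 s=1: VC-HIT | VC [13]
  [9] addr=0xf1 blk=15 s=1: L1-HIT | VC [13]
  [10] addr=0xdd blk=13 s=1: VC-HIT | VC [15]
  [11] addr=0xd6 blk=13 s=1: L1-HIT | VC [15]
  [12] addr=0xf0 blk=15 s=1: VC-HIT | VC [13]
  [13] addr=0xd6 blk=13 s=1: VC-HIT | VC [15]

SEQ = [MISS, L1-HIT, L1-HIT, MISS, VC-HIT, L1-HIT, L1-HIT, L1-HIT, VC-HIT, L1-HIT, VC-HIT, L1-HIT, VC-HIT, VC-HIT]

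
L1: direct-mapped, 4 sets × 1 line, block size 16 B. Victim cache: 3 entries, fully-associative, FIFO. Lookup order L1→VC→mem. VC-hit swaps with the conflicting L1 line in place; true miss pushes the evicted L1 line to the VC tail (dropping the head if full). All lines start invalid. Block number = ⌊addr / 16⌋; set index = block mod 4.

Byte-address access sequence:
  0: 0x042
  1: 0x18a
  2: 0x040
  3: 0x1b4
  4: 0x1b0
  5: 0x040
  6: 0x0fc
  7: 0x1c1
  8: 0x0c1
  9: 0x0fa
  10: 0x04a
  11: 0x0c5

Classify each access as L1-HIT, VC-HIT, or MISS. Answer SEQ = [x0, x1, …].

SEQ = [MISS, MISS, VC-HIT, MISS, L1-HIT, L1-HIT, MISS, MISS, MISS, L1-HIT, VC-HIT, VC-HIT]

  [0] addr=0x42 blk=4 s=0: MISS | VC []
  [1] addr=0x18a blk=24 s=0: MISS | VC [4]
  [2] addr=0x40 blk=4 s=0: VC-HIT | VC [24]
  [3] addr=0x1b4 blk=27 s=3: MISS | VC [24]
  [4] addr=0x1b0 blk=27 s=3: L1-HIT | VC [24]
  [5] addr=0x40 blk=4 s=0: L1-HIT | VC [24]
  [6] addr=0xfc blk=15 s=3: MISS | VC [24, 27]
  [7] addr=0x1c1 blk=28 s=0: MISS | VC [24, 27, 4]
  [8] addr=0xc1 blk=12 s=0: MISS | VC [27, 4, 28]
  [9] addr=0xfa blk=15 s=3: L1-HIT | VC [27, 4, 28]
  [10] addr=0x4a blk=4 s=0: VC-HIT | VC [27, 12, 28]
  [11] addr=0xc5 blk=12 s=0: VC-HIT | VC [27, 4, 28]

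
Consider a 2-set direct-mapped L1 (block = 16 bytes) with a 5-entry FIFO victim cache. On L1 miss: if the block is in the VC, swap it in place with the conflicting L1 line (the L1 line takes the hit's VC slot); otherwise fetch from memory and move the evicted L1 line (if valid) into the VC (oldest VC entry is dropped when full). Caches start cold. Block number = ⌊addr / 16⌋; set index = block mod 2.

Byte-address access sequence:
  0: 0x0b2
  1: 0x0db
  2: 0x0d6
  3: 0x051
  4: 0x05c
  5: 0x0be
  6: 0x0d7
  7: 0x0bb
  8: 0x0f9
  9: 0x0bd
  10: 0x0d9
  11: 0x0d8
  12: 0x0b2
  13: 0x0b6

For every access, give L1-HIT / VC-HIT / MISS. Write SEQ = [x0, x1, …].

  [0] addr=0xb2 blk=11 s=1: MISS | VC []
  [1] addr=0xdb blk=13 s=1: MISS | VC [11]
  [2] addr=0xd6 blk=13 s=1: L1-HIT | VC [11]
  [3] addr=0x51 blk=5 s=1: MISS | VC [11, 13]
  [4] addr=0x5c blk=5 s=1: L1-HIT | VC [11, 13]
  [5] addr=0xbe blk=11 s=1: VC-HIT | VC [5, 13]
  [6] addr=0xd7 blk=13 s=1: VC-HIT | VC [5, 11]
  [7] addr=0xbb blk=11 s=1: VC-HIT | VC [5, 13]
  [8] addr=0xf9 blk=15 s=1: MISS | VC [5, 13, 11]
  [9] addr=0xbd blk=11 s=1: VC-HIT | VC [5, 13, 15]
  [10] addr=0xd9 blk=13 s=1: VC-HIT | VC [5, 11, 15]
  [11] addr=0xd8 blk=13 s=1: L1-HIT | VC [5, 11, 15]
  [12] addr=0xb2 blk=11 s=1: VC-HIT | VC [5, 13, 15]
  [13] addr=0xb6 blk=11 s=1: L1-HIT | VC [5, 13, 15]

SEQ = [MISS, MISS, L1-HIT, MISS, L1-HIT, VC-HIT, VC-HIT, VC-HIT, MISS, VC-HIT, VC-HIT, L1-HIT, VC-HIT, L1-HIT]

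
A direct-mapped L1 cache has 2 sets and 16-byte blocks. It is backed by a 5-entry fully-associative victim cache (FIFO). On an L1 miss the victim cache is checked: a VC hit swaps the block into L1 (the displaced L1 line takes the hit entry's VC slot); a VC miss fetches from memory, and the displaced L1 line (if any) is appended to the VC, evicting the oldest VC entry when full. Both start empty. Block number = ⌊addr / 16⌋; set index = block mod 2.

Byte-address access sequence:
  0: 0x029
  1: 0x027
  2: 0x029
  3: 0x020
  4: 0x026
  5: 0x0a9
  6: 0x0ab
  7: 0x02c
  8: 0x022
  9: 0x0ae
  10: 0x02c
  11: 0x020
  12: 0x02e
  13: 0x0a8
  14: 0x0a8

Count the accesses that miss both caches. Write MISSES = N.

0: 0x29 (blk 2, set 0) → MISS  vc=[]
1: 0x27 (blk 2, set 0) → L1-HIT  vc=[]
2: 0x29 (blk 2, set 0) → L1-HIT  vc=[]
3: 0x20 (blk 2, set 0) → L1-HIT  vc=[]
4: 0x26 (blk 2, set 0) → L1-HIT  vc=[]
5: 0xa9 (blk 10, set 0) → MISS  vc=[2]
6: 0xab (blk 10, set 0) → L1-HIT  vc=[2]
7: 0x2c (blk 2, set 0) → VC-HIT  vc=[10]
8: 0x22 (blk 2, set 0) → L1-HIT  vc=[10]
9: 0xae (blk 10, set 0) → VC-HIT  vc=[2]
10: 0x2c (blk 2, set 0) → VC-HIT  vc=[10]
11: 0x20 (blk 2, set 0) → L1-HIT  vc=[10]
12: 0x2e (blk 2, set 0) → L1-HIT  vc=[10]
13: 0xa8 (blk 10, set 0) → VC-HIT  vc=[2]
14: 0xa8 (blk 10, set 0) → L1-HIT  vc=[2]

MISSES = 2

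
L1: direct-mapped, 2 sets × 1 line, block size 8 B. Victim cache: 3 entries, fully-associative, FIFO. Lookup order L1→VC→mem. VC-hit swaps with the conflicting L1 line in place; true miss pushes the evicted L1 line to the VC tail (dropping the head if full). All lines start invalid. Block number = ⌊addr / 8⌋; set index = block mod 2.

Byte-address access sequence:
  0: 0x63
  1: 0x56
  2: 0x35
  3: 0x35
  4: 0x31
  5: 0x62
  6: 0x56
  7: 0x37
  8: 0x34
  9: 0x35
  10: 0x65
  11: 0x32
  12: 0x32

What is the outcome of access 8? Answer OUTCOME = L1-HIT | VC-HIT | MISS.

  [0] addr=0x63 blk=12 s=0: MISS | VC []
  [1] addr=0x56 blk=10 s=0: MISS | VC [12]
  [2] addr=0x35 blk=6 s=0: MISS | VC [12, 10]
  [3] addr=0x35 blk=6 s=0: L1-HIT | VC [12, 10]
  [4] addr=0x31 blk=6 s=0: L1-HIT | VC [12, 10]
  [5] addr=0x62 blk=12 s=0: VC-HIT | VC [6, 10]
  [6] addr=0x56 blk=10 s=0: VC-HIT | VC [6, 12]
  [7] addr=0x37 blk=6 s=0: VC-HIT | VC [10, 12]
  [8] addr=0x34 blk=6 s=0: L1-HIT | VC [10, 12]
  [9] addr=0x35 blk=6 s=0: L1-HIT | VC [10, 12]
  [10] addr=0x65 blk=12 s=0: VC-HIT | VC [10, 6]
  [11] addr=0x32 blk=6 s=0: VC-HIT | VC [10, 12]
  [12] addr=0x32 blk=6 s=0: L1-HIT | VC [10, 12]

OUTCOME = L1-HIT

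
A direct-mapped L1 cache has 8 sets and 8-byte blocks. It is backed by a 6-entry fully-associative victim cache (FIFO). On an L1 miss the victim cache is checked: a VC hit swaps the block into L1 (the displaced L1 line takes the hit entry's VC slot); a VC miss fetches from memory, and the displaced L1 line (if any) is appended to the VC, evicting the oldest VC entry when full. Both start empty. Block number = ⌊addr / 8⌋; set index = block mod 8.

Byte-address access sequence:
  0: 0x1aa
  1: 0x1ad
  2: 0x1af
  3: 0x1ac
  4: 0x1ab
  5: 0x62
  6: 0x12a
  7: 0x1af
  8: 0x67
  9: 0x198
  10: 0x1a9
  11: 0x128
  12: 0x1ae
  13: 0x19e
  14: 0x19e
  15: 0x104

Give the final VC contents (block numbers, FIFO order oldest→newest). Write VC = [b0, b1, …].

VC = [37]

#0 0x1aa→b53/s5 MISS; vc=[]
#1 0x1ad→b53/s5 L1-HIT; vc=[]
#2 0x1af→b53/s5 L1-HIT; vc=[]
#3 0x1ac→b53/s5 L1-HIT; vc=[]
#4 0x1ab→b53/s5 L1-HIT; vc=[]
#5 0x62→b12/s4 MISS; vc=[]
#6 0x12a→b37/s5 MISS; vc=[53]
#7 0x1af→b53/s5 VC-HIT; vc=[37]
#8 0x67→b12/s4 L1-HIT; vc=[37]
#9 0x198→b51/s3 MISS; vc=[37]
#10 0x1a9→b53/s5 L1-HIT; vc=[37]
#11 0x128→b37/s5 VC-HIT; vc=[53]
#12 0x1ae→b53/s5 VC-HIT; vc=[37]
#13 0x19e→b51/s3 L1-HIT; vc=[37]
#14 0x19e→b51/s3 L1-HIT; vc=[37]
#15 0x104→b32/s0 MISS; vc=[37]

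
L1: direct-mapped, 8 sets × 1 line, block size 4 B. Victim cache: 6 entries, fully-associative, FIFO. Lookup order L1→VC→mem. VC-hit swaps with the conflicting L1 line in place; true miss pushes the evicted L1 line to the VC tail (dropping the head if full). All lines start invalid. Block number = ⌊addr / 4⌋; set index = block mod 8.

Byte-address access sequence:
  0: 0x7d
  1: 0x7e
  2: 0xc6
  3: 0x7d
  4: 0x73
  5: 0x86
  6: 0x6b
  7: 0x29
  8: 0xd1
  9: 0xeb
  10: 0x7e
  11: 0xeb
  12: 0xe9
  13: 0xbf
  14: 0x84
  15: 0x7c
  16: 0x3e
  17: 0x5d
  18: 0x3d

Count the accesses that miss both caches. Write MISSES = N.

0: 0x7d (blk 31, set 7) → MISS  vc=[]
1: 0x7e (blk 31, set 7) → L1-HIT  vc=[]
2: 0xc6 (blk 49, set 1) → MISS  vc=[]
3: 0x7d (blk 31, set 7) → L1-HIT  vc=[]
4: 0x73 (blk 28, set 4) → MISS  vc=[]
5: 0x86 (blk 33, set 1) → MISS  vc=[49]
6: 0x6b (blk 26, set 2) → MISS  vc=[49]
7: 0x29 (blk 10, set 2) → MISS  vc=[49, 26]
8: 0xd1 (blk 52, set 4) → MISS  vc=[49, 26, 28]
9: 0xeb (blk 58, set 2) → MISS  vc=[49, 26, 28, 10]
10: 0x7e (blk 31, set 7) → L1-HIT  vc=[49, 26, 28, 10]
11: 0xeb (blk 58, set 2) → L1-HIT  vc=[49, 26, 28, 10]
12: 0xe9 (blk 58, set 2) → L1-HIT  vc=[49, 26, 28, 10]
13: 0xbf (blk 47, set 7) → MISS  vc=[49, 26, 28, 10, 31]
14: 0x84 (blk 33, set 1) → L1-HIT  vc=[49, 26, 28, 10, 31]
15: 0x7c (blk 31, set 7) → VC-HIT  vc=[49, 26, 28, 10, 47]
16: 0x3e (blk 15, set 7) → MISS  vc=[49, 26, 28, 10, 47, 31]
17: 0x5d (blk 23, set 7) → MISS  vc=[26, 28, 10, 47, 31, 15]
18: 0x3d (blk 15, set 7) → VC-HIT  vc=[26, 28, 10, 47, 31, 23]

MISSES = 11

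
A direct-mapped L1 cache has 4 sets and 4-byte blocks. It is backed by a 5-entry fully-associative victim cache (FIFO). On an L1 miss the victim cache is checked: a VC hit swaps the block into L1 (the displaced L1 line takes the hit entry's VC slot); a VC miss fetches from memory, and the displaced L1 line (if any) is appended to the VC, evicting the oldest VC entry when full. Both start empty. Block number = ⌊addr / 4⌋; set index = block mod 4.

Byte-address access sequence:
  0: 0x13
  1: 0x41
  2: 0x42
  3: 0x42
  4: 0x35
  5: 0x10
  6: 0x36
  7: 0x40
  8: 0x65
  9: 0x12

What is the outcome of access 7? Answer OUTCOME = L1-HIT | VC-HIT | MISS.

OUTCOME = VC-HIT

0: 0x13 (blk 4, set 0) → MISS  vc=[]
1: 0x41 (blk 16, set 0) → MISS  vc=[4]
2: 0x42 (blk 16, set 0) → L1-HIT  vc=[4]
3: 0x42 (blk 16, set 0) → L1-HIT  vc=[4]
4: 0x35 (blk 13, set 1) → MISS  vc=[4]
5: 0x10 (blk 4, set 0) → VC-HIT  vc=[16]
6: 0x36 (blk 13, set 1) → L1-HIT  vc=[16]
7: 0x40 (blk 16, set 0) → VC-HIT  vc=[4]
8: 0x65 (blk 25, set 1) → MISS  vc=[4, 13]
9: 0x12 (blk 4, set 0) → VC-HIT  vc=[16, 13]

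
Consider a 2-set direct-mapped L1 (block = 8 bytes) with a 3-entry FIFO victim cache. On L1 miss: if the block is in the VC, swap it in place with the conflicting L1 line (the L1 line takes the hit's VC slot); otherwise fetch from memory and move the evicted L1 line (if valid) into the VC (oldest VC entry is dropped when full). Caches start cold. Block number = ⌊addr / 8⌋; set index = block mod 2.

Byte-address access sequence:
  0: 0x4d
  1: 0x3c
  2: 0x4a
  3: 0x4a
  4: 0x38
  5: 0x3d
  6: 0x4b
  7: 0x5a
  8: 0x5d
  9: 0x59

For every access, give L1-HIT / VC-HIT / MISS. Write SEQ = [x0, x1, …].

SEQ = [MISS, MISS, VC-HIT, L1-HIT, VC-HIT, L1-HIT, VC-HIT, MISS, L1-HIT, L1-HIT]

#0 0x4d→b9/s1 MISS; vc=[]
#1 0x3c→b7/s1 MISS; vc=[9]
#2 0x4a→b9/s1 VC-HIT; vc=[7]
#3 0x4a→b9/s1 L1-HIT; vc=[7]
#4 0x38→b7/s1 VC-HIT; vc=[9]
#5 0x3d→b7/s1 L1-HIT; vc=[9]
#6 0x4b→b9/s1 VC-HIT; vc=[7]
#7 0x5a→b11/s1 MISS; vc=[7,9]
#8 0x5d→b11/s1 L1-HIT; vc=[7,9]
#9 0x59→b11/s1 L1-HIT; vc=[7,9]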